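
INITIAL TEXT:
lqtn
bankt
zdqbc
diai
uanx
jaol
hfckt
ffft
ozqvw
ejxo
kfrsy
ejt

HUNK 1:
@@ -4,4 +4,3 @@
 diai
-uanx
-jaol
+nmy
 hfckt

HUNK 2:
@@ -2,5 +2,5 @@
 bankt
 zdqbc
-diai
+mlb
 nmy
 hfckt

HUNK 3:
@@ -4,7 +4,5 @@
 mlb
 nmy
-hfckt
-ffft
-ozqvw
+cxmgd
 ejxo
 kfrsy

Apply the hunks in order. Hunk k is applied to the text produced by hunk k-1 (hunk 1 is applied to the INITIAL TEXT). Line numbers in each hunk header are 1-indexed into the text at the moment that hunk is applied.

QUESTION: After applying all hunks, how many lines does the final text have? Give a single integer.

Hunk 1: at line 4 remove [uanx,jaol] add [nmy] -> 11 lines: lqtn bankt zdqbc diai nmy hfckt ffft ozqvw ejxo kfrsy ejt
Hunk 2: at line 2 remove [diai] add [mlb] -> 11 lines: lqtn bankt zdqbc mlb nmy hfckt ffft ozqvw ejxo kfrsy ejt
Hunk 3: at line 4 remove [hfckt,ffft,ozqvw] add [cxmgd] -> 9 lines: lqtn bankt zdqbc mlb nmy cxmgd ejxo kfrsy ejt
Final line count: 9

Answer: 9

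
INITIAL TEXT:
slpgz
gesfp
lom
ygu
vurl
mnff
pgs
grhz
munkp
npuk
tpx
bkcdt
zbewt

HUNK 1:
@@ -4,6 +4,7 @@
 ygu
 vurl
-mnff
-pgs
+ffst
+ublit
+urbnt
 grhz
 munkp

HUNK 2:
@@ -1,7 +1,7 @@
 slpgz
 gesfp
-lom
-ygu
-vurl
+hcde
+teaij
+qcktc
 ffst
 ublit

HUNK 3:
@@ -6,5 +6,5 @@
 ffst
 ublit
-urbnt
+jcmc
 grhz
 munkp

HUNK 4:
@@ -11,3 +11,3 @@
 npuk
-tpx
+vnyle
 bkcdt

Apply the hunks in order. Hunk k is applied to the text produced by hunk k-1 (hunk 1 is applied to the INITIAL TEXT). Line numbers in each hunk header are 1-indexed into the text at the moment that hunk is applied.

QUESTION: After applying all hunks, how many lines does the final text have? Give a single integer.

Hunk 1: at line 4 remove [mnff,pgs] add [ffst,ublit,urbnt] -> 14 lines: slpgz gesfp lom ygu vurl ffst ublit urbnt grhz munkp npuk tpx bkcdt zbewt
Hunk 2: at line 1 remove [lom,ygu,vurl] add [hcde,teaij,qcktc] -> 14 lines: slpgz gesfp hcde teaij qcktc ffst ublit urbnt grhz munkp npuk tpx bkcdt zbewt
Hunk 3: at line 6 remove [urbnt] add [jcmc] -> 14 lines: slpgz gesfp hcde teaij qcktc ffst ublit jcmc grhz munkp npuk tpx bkcdt zbewt
Hunk 4: at line 11 remove [tpx] add [vnyle] -> 14 lines: slpgz gesfp hcde teaij qcktc ffst ublit jcmc grhz munkp npuk vnyle bkcdt zbewt
Final line count: 14

Answer: 14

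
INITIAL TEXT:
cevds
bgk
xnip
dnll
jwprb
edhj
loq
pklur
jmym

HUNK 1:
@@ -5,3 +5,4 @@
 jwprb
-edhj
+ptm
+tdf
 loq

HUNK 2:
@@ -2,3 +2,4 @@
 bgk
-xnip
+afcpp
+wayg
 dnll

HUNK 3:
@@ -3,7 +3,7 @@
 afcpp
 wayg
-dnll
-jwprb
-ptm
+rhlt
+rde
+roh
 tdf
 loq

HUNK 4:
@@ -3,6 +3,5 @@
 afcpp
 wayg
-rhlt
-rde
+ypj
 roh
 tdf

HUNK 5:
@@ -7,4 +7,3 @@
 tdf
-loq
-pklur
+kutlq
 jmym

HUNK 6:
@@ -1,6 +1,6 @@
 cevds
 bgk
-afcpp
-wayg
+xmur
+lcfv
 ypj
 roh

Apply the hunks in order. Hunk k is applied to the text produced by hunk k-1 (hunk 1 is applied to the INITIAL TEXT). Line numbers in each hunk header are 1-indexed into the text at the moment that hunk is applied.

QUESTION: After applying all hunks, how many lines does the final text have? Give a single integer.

Answer: 9

Derivation:
Hunk 1: at line 5 remove [edhj] add [ptm,tdf] -> 10 lines: cevds bgk xnip dnll jwprb ptm tdf loq pklur jmym
Hunk 2: at line 2 remove [xnip] add [afcpp,wayg] -> 11 lines: cevds bgk afcpp wayg dnll jwprb ptm tdf loq pklur jmym
Hunk 3: at line 3 remove [dnll,jwprb,ptm] add [rhlt,rde,roh] -> 11 lines: cevds bgk afcpp wayg rhlt rde roh tdf loq pklur jmym
Hunk 4: at line 3 remove [rhlt,rde] add [ypj] -> 10 lines: cevds bgk afcpp wayg ypj roh tdf loq pklur jmym
Hunk 5: at line 7 remove [loq,pklur] add [kutlq] -> 9 lines: cevds bgk afcpp wayg ypj roh tdf kutlq jmym
Hunk 6: at line 1 remove [afcpp,wayg] add [xmur,lcfv] -> 9 lines: cevds bgk xmur lcfv ypj roh tdf kutlq jmym
Final line count: 9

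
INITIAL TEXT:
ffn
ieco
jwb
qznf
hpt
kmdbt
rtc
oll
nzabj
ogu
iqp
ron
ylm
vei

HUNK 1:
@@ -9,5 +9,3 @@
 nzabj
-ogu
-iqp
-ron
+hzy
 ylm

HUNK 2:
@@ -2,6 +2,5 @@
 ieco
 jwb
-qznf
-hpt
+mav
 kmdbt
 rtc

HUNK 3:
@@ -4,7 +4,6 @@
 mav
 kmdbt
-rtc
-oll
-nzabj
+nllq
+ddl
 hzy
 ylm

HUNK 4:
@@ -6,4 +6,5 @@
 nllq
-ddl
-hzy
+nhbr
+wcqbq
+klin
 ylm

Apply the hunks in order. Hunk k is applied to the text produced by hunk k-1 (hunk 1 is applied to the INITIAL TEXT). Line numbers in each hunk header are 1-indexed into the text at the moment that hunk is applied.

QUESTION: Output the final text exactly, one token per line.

Answer: ffn
ieco
jwb
mav
kmdbt
nllq
nhbr
wcqbq
klin
ylm
vei

Derivation:
Hunk 1: at line 9 remove [ogu,iqp,ron] add [hzy] -> 12 lines: ffn ieco jwb qznf hpt kmdbt rtc oll nzabj hzy ylm vei
Hunk 2: at line 2 remove [qznf,hpt] add [mav] -> 11 lines: ffn ieco jwb mav kmdbt rtc oll nzabj hzy ylm vei
Hunk 3: at line 4 remove [rtc,oll,nzabj] add [nllq,ddl] -> 10 lines: ffn ieco jwb mav kmdbt nllq ddl hzy ylm vei
Hunk 4: at line 6 remove [ddl,hzy] add [nhbr,wcqbq,klin] -> 11 lines: ffn ieco jwb mav kmdbt nllq nhbr wcqbq klin ylm vei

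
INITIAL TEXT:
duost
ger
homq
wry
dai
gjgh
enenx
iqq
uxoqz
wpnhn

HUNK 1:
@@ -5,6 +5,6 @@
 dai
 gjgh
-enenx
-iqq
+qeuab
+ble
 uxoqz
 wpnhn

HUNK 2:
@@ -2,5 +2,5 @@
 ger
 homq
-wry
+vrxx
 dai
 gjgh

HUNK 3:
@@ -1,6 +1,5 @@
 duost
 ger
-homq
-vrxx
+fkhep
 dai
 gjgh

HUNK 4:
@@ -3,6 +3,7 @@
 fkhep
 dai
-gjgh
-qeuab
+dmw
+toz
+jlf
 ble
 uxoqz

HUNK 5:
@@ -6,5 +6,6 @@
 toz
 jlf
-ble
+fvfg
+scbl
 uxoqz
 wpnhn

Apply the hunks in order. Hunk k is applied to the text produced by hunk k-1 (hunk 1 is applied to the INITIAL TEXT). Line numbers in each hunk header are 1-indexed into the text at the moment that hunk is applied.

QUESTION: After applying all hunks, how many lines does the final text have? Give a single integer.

Hunk 1: at line 5 remove [enenx,iqq] add [qeuab,ble] -> 10 lines: duost ger homq wry dai gjgh qeuab ble uxoqz wpnhn
Hunk 2: at line 2 remove [wry] add [vrxx] -> 10 lines: duost ger homq vrxx dai gjgh qeuab ble uxoqz wpnhn
Hunk 3: at line 1 remove [homq,vrxx] add [fkhep] -> 9 lines: duost ger fkhep dai gjgh qeuab ble uxoqz wpnhn
Hunk 4: at line 3 remove [gjgh,qeuab] add [dmw,toz,jlf] -> 10 lines: duost ger fkhep dai dmw toz jlf ble uxoqz wpnhn
Hunk 5: at line 6 remove [ble] add [fvfg,scbl] -> 11 lines: duost ger fkhep dai dmw toz jlf fvfg scbl uxoqz wpnhn
Final line count: 11

Answer: 11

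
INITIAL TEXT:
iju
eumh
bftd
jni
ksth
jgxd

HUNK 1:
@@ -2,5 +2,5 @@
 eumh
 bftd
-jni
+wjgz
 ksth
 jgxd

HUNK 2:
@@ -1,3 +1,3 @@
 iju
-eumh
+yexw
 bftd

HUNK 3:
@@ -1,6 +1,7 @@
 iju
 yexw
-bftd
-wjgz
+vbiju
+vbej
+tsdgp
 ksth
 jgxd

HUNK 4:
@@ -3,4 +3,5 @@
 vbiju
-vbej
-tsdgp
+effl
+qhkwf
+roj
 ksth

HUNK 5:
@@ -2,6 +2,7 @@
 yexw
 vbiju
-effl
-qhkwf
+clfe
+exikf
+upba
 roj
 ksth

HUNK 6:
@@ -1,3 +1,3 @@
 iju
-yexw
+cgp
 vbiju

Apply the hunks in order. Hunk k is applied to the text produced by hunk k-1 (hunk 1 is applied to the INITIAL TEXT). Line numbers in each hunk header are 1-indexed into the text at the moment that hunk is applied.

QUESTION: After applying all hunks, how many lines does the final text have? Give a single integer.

Answer: 9

Derivation:
Hunk 1: at line 2 remove [jni] add [wjgz] -> 6 lines: iju eumh bftd wjgz ksth jgxd
Hunk 2: at line 1 remove [eumh] add [yexw] -> 6 lines: iju yexw bftd wjgz ksth jgxd
Hunk 3: at line 1 remove [bftd,wjgz] add [vbiju,vbej,tsdgp] -> 7 lines: iju yexw vbiju vbej tsdgp ksth jgxd
Hunk 4: at line 3 remove [vbej,tsdgp] add [effl,qhkwf,roj] -> 8 lines: iju yexw vbiju effl qhkwf roj ksth jgxd
Hunk 5: at line 2 remove [effl,qhkwf] add [clfe,exikf,upba] -> 9 lines: iju yexw vbiju clfe exikf upba roj ksth jgxd
Hunk 6: at line 1 remove [yexw] add [cgp] -> 9 lines: iju cgp vbiju clfe exikf upba roj ksth jgxd
Final line count: 9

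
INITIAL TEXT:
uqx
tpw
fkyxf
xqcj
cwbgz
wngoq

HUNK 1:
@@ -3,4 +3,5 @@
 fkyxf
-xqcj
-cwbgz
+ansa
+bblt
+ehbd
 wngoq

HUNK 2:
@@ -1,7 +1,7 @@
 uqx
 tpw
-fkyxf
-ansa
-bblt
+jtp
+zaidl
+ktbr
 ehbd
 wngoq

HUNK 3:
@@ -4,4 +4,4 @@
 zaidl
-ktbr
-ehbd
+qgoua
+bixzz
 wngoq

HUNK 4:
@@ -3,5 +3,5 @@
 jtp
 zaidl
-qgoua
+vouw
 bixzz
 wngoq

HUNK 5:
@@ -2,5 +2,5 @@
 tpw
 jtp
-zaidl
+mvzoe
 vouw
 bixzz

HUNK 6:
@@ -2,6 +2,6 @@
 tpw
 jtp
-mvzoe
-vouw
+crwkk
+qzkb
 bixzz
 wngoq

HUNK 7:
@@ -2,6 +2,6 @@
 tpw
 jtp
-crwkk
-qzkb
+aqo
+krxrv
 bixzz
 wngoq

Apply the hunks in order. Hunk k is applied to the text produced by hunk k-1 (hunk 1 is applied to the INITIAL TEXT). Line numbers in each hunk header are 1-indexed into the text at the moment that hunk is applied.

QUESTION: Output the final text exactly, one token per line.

Hunk 1: at line 3 remove [xqcj,cwbgz] add [ansa,bblt,ehbd] -> 7 lines: uqx tpw fkyxf ansa bblt ehbd wngoq
Hunk 2: at line 1 remove [fkyxf,ansa,bblt] add [jtp,zaidl,ktbr] -> 7 lines: uqx tpw jtp zaidl ktbr ehbd wngoq
Hunk 3: at line 4 remove [ktbr,ehbd] add [qgoua,bixzz] -> 7 lines: uqx tpw jtp zaidl qgoua bixzz wngoq
Hunk 4: at line 3 remove [qgoua] add [vouw] -> 7 lines: uqx tpw jtp zaidl vouw bixzz wngoq
Hunk 5: at line 2 remove [zaidl] add [mvzoe] -> 7 lines: uqx tpw jtp mvzoe vouw bixzz wngoq
Hunk 6: at line 2 remove [mvzoe,vouw] add [crwkk,qzkb] -> 7 lines: uqx tpw jtp crwkk qzkb bixzz wngoq
Hunk 7: at line 2 remove [crwkk,qzkb] add [aqo,krxrv] -> 7 lines: uqx tpw jtp aqo krxrv bixzz wngoq

Answer: uqx
tpw
jtp
aqo
krxrv
bixzz
wngoq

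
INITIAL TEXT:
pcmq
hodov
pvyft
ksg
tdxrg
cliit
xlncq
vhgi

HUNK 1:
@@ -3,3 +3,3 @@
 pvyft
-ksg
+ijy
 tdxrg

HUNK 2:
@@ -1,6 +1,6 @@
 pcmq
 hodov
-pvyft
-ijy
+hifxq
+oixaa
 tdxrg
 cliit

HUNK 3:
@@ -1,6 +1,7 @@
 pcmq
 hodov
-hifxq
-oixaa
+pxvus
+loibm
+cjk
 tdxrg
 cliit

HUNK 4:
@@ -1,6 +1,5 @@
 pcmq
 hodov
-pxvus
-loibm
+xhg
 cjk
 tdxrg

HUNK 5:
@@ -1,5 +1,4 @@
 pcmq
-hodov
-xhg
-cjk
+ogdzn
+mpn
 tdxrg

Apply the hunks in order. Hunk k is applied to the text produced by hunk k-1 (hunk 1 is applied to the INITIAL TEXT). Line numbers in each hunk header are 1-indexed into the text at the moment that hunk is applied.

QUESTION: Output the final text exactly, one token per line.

Answer: pcmq
ogdzn
mpn
tdxrg
cliit
xlncq
vhgi

Derivation:
Hunk 1: at line 3 remove [ksg] add [ijy] -> 8 lines: pcmq hodov pvyft ijy tdxrg cliit xlncq vhgi
Hunk 2: at line 1 remove [pvyft,ijy] add [hifxq,oixaa] -> 8 lines: pcmq hodov hifxq oixaa tdxrg cliit xlncq vhgi
Hunk 3: at line 1 remove [hifxq,oixaa] add [pxvus,loibm,cjk] -> 9 lines: pcmq hodov pxvus loibm cjk tdxrg cliit xlncq vhgi
Hunk 4: at line 1 remove [pxvus,loibm] add [xhg] -> 8 lines: pcmq hodov xhg cjk tdxrg cliit xlncq vhgi
Hunk 5: at line 1 remove [hodov,xhg,cjk] add [ogdzn,mpn] -> 7 lines: pcmq ogdzn mpn tdxrg cliit xlncq vhgi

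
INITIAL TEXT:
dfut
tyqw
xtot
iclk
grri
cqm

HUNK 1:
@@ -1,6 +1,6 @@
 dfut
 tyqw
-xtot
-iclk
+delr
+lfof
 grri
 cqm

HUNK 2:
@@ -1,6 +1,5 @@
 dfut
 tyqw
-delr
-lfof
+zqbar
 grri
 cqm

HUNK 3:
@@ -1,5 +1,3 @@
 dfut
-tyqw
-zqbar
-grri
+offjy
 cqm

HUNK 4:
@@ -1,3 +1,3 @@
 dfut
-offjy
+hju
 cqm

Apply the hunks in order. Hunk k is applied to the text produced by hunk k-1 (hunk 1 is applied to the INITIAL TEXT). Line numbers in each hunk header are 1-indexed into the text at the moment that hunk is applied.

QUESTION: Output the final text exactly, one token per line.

Hunk 1: at line 1 remove [xtot,iclk] add [delr,lfof] -> 6 lines: dfut tyqw delr lfof grri cqm
Hunk 2: at line 1 remove [delr,lfof] add [zqbar] -> 5 lines: dfut tyqw zqbar grri cqm
Hunk 3: at line 1 remove [tyqw,zqbar,grri] add [offjy] -> 3 lines: dfut offjy cqm
Hunk 4: at line 1 remove [offjy] add [hju] -> 3 lines: dfut hju cqm

Answer: dfut
hju
cqm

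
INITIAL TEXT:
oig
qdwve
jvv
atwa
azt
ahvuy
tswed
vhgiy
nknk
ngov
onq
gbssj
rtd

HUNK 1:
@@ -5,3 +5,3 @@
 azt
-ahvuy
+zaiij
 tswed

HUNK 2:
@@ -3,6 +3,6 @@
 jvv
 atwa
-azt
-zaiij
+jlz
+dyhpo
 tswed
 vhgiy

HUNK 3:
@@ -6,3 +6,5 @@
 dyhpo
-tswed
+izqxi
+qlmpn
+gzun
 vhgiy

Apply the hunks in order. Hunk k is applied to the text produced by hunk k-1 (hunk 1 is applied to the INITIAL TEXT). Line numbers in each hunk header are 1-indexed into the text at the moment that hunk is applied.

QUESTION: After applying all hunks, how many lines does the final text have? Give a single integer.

Answer: 15

Derivation:
Hunk 1: at line 5 remove [ahvuy] add [zaiij] -> 13 lines: oig qdwve jvv atwa azt zaiij tswed vhgiy nknk ngov onq gbssj rtd
Hunk 2: at line 3 remove [azt,zaiij] add [jlz,dyhpo] -> 13 lines: oig qdwve jvv atwa jlz dyhpo tswed vhgiy nknk ngov onq gbssj rtd
Hunk 3: at line 6 remove [tswed] add [izqxi,qlmpn,gzun] -> 15 lines: oig qdwve jvv atwa jlz dyhpo izqxi qlmpn gzun vhgiy nknk ngov onq gbssj rtd
Final line count: 15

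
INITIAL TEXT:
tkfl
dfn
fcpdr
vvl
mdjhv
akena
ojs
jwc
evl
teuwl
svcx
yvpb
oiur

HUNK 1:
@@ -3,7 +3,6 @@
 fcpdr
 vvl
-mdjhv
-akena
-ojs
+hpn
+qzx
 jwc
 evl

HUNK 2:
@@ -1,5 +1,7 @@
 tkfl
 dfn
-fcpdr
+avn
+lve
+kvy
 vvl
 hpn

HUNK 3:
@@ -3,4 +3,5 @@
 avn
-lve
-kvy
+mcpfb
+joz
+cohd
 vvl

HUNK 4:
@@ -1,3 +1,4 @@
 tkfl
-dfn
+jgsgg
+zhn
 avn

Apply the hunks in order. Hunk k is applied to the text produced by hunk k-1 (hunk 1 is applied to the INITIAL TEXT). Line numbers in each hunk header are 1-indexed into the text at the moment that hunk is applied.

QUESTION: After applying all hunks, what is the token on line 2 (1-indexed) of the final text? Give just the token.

Answer: jgsgg

Derivation:
Hunk 1: at line 3 remove [mdjhv,akena,ojs] add [hpn,qzx] -> 12 lines: tkfl dfn fcpdr vvl hpn qzx jwc evl teuwl svcx yvpb oiur
Hunk 2: at line 1 remove [fcpdr] add [avn,lve,kvy] -> 14 lines: tkfl dfn avn lve kvy vvl hpn qzx jwc evl teuwl svcx yvpb oiur
Hunk 3: at line 3 remove [lve,kvy] add [mcpfb,joz,cohd] -> 15 lines: tkfl dfn avn mcpfb joz cohd vvl hpn qzx jwc evl teuwl svcx yvpb oiur
Hunk 4: at line 1 remove [dfn] add [jgsgg,zhn] -> 16 lines: tkfl jgsgg zhn avn mcpfb joz cohd vvl hpn qzx jwc evl teuwl svcx yvpb oiur
Final line 2: jgsgg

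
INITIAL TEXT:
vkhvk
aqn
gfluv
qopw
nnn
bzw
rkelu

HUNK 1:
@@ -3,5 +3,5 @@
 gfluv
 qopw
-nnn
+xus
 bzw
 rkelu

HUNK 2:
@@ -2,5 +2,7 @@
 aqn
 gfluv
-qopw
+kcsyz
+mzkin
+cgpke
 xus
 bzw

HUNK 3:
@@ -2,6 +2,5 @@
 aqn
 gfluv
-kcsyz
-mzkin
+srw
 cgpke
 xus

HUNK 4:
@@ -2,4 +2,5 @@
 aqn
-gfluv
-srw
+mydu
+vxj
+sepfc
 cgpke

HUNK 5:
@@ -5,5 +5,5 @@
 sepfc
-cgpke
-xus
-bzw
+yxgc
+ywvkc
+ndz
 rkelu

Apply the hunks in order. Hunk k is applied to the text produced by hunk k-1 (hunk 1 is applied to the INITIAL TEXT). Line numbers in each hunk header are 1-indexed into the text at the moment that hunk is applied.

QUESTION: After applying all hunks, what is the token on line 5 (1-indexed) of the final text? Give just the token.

Hunk 1: at line 3 remove [nnn] add [xus] -> 7 lines: vkhvk aqn gfluv qopw xus bzw rkelu
Hunk 2: at line 2 remove [qopw] add [kcsyz,mzkin,cgpke] -> 9 lines: vkhvk aqn gfluv kcsyz mzkin cgpke xus bzw rkelu
Hunk 3: at line 2 remove [kcsyz,mzkin] add [srw] -> 8 lines: vkhvk aqn gfluv srw cgpke xus bzw rkelu
Hunk 4: at line 2 remove [gfluv,srw] add [mydu,vxj,sepfc] -> 9 lines: vkhvk aqn mydu vxj sepfc cgpke xus bzw rkelu
Hunk 5: at line 5 remove [cgpke,xus,bzw] add [yxgc,ywvkc,ndz] -> 9 lines: vkhvk aqn mydu vxj sepfc yxgc ywvkc ndz rkelu
Final line 5: sepfc

Answer: sepfc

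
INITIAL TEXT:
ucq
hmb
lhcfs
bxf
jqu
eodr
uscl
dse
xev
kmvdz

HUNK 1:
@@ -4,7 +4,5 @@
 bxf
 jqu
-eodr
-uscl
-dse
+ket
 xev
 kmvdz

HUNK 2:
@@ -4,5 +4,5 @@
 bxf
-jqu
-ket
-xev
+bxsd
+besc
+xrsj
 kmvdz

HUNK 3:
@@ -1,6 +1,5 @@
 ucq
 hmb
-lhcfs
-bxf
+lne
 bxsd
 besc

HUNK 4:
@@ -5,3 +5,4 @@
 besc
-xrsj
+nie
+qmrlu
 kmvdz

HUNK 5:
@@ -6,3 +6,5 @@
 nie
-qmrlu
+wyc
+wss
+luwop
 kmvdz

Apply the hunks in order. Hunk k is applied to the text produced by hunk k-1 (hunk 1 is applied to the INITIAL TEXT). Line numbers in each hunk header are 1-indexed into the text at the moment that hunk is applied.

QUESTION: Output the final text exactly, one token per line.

Hunk 1: at line 4 remove [eodr,uscl,dse] add [ket] -> 8 lines: ucq hmb lhcfs bxf jqu ket xev kmvdz
Hunk 2: at line 4 remove [jqu,ket,xev] add [bxsd,besc,xrsj] -> 8 lines: ucq hmb lhcfs bxf bxsd besc xrsj kmvdz
Hunk 3: at line 1 remove [lhcfs,bxf] add [lne] -> 7 lines: ucq hmb lne bxsd besc xrsj kmvdz
Hunk 4: at line 5 remove [xrsj] add [nie,qmrlu] -> 8 lines: ucq hmb lne bxsd besc nie qmrlu kmvdz
Hunk 5: at line 6 remove [qmrlu] add [wyc,wss,luwop] -> 10 lines: ucq hmb lne bxsd besc nie wyc wss luwop kmvdz

Answer: ucq
hmb
lne
bxsd
besc
nie
wyc
wss
luwop
kmvdz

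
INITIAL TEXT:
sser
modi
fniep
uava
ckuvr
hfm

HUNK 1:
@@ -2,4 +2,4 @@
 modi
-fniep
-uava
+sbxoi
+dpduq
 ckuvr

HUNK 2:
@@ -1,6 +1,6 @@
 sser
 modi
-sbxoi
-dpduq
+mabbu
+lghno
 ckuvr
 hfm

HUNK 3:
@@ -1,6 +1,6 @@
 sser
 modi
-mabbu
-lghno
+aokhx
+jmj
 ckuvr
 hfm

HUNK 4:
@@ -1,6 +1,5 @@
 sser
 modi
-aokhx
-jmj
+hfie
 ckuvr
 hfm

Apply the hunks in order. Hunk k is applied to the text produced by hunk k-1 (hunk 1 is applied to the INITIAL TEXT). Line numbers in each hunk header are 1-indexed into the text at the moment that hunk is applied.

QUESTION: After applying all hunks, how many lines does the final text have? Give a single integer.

Answer: 5

Derivation:
Hunk 1: at line 2 remove [fniep,uava] add [sbxoi,dpduq] -> 6 lines: sser modi sbxoi dpduq ckuvr hfm
Hunk 2: at line 1 remove [sbxoi,dpduq] add [mabbu,lghno] -> 6 lines: sser modi mabbu lghno ckuvr hfm
Hunk 3: at line 1 remove [mabbu,lghno] add [aokhx,jmj] -> 6 lines: sser modi aokhx jmj ckuvr hfm
Hunk 4: at line 1 remove [aokhx,jmj] add [hfie] -> 5 lines: sser modi hfie ckuvr hfm
Final line count: 5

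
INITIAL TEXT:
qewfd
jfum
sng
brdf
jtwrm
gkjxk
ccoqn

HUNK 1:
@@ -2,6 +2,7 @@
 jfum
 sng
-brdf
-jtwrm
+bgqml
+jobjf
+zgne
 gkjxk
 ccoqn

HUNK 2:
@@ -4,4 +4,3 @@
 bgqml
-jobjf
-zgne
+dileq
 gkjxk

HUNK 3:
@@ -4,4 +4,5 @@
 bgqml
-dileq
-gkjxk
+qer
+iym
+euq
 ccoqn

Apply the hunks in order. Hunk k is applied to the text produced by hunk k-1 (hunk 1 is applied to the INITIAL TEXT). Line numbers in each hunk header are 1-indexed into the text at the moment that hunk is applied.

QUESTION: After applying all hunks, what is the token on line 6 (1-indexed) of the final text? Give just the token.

Hunk 1: at line 2 remove [brdf,jtwrm] add [bgqml,jobjf,zgne] -> 8 lines: qewfd jfum sng bgqml jobjf zgne gkjxk ccoqn
Hunk 2: at line 4 remove [jobjf,zgne] add [dileq] -> 7 lines: qewfd jfum sng bgqml dileq gkjxk ccoqn
Hunk 3: at line 4 remove [dileq,gkjxk] add [qer,iym,euq] -> 8 lines: qewfd jfum sng bgqml qer iym euq ccoqn
Final line 6: iym

Answer: iym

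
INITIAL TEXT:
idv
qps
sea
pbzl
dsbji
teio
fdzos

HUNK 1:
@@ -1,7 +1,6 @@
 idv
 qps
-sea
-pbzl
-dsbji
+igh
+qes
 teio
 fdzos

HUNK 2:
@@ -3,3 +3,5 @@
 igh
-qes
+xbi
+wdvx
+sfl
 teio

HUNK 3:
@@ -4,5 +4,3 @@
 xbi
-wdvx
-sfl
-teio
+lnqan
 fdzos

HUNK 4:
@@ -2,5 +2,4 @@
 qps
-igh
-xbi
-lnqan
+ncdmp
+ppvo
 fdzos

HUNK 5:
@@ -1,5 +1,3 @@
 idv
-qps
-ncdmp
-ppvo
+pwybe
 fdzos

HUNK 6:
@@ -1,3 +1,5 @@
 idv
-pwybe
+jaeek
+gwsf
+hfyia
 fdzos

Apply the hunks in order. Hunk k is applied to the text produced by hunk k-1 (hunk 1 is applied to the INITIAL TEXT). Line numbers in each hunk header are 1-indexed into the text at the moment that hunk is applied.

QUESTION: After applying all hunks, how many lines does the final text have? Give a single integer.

Answer: 5

Derivation:
Hunk 1: at line 1 remove [sea,pbzl,dsbji] add [igh,qes] -> 6 lines: idv qps igh qes teio fdzos
Hunk 2: at line 3 remove [qes] add [xbi,wdvx,sfl] -> 8 lines: idv qps igh xbi wdvx sfl teio fdzos
Hunk 3: at line 4 remove [wdvx,sfl,teio] add [lnqan] -> 6 lines: idv qps igh xbi lnqan fdzos
Hunk 4: at line 2 remove [igh,xbi,lnqan] add [ncdmp,ppvo] -> 5 lines: idv qps ncdmp ppvo fdzos
Hunk 5: at line 1 remove [qps,ncdmp,ppvo] add [pwybe] -> 3 lines: idv pwybe fdzos
Hunk 6: at line 1 remove [pwybe] add [jaeek,gwsf,hfyia] -> 5 lines: idv jaeek gwsf hfyia fdzos
Final line count: 5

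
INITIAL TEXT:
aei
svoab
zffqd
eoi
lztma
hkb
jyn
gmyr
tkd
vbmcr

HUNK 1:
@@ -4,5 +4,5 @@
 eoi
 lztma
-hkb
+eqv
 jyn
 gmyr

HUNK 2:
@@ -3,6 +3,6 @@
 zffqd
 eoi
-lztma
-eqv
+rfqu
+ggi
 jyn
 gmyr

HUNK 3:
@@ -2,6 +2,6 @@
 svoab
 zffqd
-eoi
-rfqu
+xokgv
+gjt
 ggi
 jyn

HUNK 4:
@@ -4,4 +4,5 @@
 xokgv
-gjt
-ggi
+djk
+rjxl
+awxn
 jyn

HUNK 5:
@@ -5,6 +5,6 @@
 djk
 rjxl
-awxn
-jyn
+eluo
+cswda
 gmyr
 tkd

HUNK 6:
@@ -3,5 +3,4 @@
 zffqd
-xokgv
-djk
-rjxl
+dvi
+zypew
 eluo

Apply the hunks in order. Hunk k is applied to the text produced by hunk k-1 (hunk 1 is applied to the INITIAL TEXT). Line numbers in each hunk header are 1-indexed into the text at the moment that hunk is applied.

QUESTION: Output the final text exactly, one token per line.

Hunk 1: at line 4 remove [hkb] add [eqv] -> 10 lines: aei svoab zffqd eoi lztma eqv jyn gmyr tkd vbmcr
Hunk 2: at line 3 remove [lztma,eqv] add [rfqu,ggi] -> 10 lines: aei svoab zffqd eoi rfqu ggi jyn gmyr tkd vbmcr
Hunk 3: at line 2 remove [eoi,rfqu] add [xokgv,gjt] -> 10 lines: aei svoab zffqd xokgv gjt ggi jyn gmyr tkd vbmcr
Hunk 4: at line 4 remove [gjt,ggi] add [djk,rjxl,awxn] -> 11 lines: aei svoab zffqd xokgv djk rjxl awxn jyn gmyr tkd vbmcr
Hunk 5: at line 5 remove [awxn,jyn] add [eluo,cswda] -> 11 lines: aei svoab zffqd xokgv djk rjxl eluo cswda gmyr tkd vbmcr
Hunk 6: at line 3 remove [xokgv,djk,rjxl] add [dvi,zypew] -> 10 lines: aei svoab zffqd dvi zypew eluo cswda gmyr tkd vbmcr

Answer: aei
svoab
zffqd
dvi
zypew
eluo
cswda
gmyr
tkd
vbmcr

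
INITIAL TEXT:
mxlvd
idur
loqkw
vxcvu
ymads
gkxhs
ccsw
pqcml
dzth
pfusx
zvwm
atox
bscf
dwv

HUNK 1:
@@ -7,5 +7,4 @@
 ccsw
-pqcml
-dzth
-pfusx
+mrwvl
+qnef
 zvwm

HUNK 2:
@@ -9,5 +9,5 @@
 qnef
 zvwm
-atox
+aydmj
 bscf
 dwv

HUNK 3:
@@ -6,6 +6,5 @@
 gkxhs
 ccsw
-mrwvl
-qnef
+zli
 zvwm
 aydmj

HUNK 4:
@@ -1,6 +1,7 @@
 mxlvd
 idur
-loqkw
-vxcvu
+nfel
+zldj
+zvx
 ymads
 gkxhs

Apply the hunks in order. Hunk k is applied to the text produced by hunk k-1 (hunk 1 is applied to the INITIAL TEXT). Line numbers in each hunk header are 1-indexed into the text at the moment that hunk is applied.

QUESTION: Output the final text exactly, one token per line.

Hunk 1: at line 7 remove [pqcml,dzth,pfusx] add [mrwvl,qnef] -> 13 lines: mxlvd idur loqkw vxcvu ymads gkxhs ccsw mrwvl qnef zvwm atox bscf dwv
Hunk 2: at line 9 remove [atox] add [aydmj] -> 13 lines: mxlvd idur loqkw vxcvu ymads gkxhs ccsw mrwvl qnef zvwm aydmj bscf dwv
Hunk 3: at line 6 remove [mrwvl,qnef] add [zli] -> 12 lines: mxlvd idur loqkw vxcvu ymads gkxhs ccsw zli zvwm aydmj bscf dwv
Hunk 4: at line 1 remove [loqkw,vxcvu] add [nfel,zldj,zvx] -> 13 lines: mxlvd idur nfel zldj zvx ymads gkxhs ccsw zli zvwm aydmj bscf dwv

Answer: mxlvd
idur
nfel
zldj
zvx
ymads
gkxhs
ccsw
zli
zvwm
aydmj
bscf
dwv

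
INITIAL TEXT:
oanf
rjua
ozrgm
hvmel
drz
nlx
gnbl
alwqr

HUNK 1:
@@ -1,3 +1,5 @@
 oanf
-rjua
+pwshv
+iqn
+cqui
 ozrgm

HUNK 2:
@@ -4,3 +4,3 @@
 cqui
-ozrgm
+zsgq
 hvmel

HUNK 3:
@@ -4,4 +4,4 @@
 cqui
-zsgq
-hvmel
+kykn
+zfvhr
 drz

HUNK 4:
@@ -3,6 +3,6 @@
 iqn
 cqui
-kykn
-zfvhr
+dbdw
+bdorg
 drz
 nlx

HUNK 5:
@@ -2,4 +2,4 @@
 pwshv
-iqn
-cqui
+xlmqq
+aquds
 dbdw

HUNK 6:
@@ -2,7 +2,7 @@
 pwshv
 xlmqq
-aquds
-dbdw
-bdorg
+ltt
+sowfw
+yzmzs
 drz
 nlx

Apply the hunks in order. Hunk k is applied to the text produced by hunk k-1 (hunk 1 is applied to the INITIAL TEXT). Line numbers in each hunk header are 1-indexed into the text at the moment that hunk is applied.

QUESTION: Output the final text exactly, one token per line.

Answer: oanf
pwshv
xlmqq
ltt
sowfw
yzmzs
drz
nlx
gnbl
alwqr

Derivation:
Hunk 1: at line 1 remove [rjua] add [pwshv,iqn,cqui] -> 10 lines: oanf pwshv iqn cqui ozrgm hvmel drz nlx gnbl alwqr
Hunk 2: at line 4 remove [ozrgm] add [zsgq] -> 10 lines: oanf pwshv iqn cqui zsgq hvmel drz nlx gnbl alwqr
Hunk 3: at line 4 remove [zsgq,hvmel] add [kykn,zfvhr] -> 10 lines: oanf pwshv iqn cqui kykn zfvhr drz nlx gnbl alwqr
Hunk 4: at line 3 remove [kykn,zfvhr] add [dbdw,bdorg] -> 10 lines: oanf pwshv iqn cqui dbdw bdorg drz nlx gnbl alwqr
Hunk 5: at line 2 remove [iqn,cqui] add [xlmqq,aquds] -> 10 lines: oanf pwshv xlmqq aquds dbdw bdorg drz nlx gnbl alwqr
Hunk 6: at line 2 remove [aquds,dbdw,bdorg] add [ltt,sowfw,yzmzs] -> 10 lines: oanf pwshv xlmqq ltt sowfw yzmzs drz nlx gnbl alwqr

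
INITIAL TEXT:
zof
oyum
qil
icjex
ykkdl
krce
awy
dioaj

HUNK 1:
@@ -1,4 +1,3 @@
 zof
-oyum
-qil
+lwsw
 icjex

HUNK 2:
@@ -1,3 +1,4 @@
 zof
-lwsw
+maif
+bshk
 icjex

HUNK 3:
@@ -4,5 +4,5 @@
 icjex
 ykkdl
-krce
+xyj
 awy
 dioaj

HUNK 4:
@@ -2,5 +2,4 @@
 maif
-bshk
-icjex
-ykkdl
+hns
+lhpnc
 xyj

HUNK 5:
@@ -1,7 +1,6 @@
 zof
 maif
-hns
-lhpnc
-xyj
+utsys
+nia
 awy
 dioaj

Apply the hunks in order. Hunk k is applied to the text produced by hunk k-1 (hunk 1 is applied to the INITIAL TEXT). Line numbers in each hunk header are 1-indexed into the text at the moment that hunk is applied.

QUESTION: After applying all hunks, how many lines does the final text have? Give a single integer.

Hunk 1: at line 1 remove [oyum,qil] add [lwsw] -> 7 lines: zof lwsw icjex ykkdl krce awy dioaj
Hunk 2: at line 1 remove [lwsw] add [maif,bshk] -> 8 lines: zof maif bshk icjex ykkdl krce awy dioaj
Hunk 3: at line 4 remove [krce] add [xyj] -> 8 lines: zof maif bshk icjex ykkdl xyj awy dioaj
Hunk 4: at line 2 remove [bshk,icjex,ykkdl] add [hns,lhpnc] -> 7 lines: zof maif hns lhpnc xyj awy dioaj
Hunk 5: at line 1 remove [hns,lhpnc,xyj] add [utsys,nia] -> 6 lines: zof maif utsys nia awy dioaj
Final line count: 6

Answer: 6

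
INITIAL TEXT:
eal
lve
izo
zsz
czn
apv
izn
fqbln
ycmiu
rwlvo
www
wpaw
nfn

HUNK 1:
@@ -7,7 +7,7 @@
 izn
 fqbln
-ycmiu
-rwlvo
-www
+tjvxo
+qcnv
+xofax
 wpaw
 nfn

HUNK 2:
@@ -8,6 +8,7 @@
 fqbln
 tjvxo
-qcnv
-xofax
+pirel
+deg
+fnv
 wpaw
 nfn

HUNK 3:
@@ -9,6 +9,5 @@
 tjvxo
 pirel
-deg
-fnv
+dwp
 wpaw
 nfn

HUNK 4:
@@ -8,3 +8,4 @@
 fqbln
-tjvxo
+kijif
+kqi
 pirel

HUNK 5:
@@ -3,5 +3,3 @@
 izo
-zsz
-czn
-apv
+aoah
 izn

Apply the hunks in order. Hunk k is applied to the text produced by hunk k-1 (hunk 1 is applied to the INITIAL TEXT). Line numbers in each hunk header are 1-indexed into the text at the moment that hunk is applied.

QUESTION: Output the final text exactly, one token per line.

Hunk 1: at line 7 remove [ycmiu,rwlvo,www] add [tjvxo,qcnv,xofax] -> 13 lines: eal lve izo zsz czn apv izn fqbln tjvxo qcnv xofax wpaw nfn
Hunk 2: at line 8 remove [qcnv,xofax] add [pirel,deg,fnv] -> 14 lines: eal lve izo zsz czn apv izn fqbln tjvxo pirel deg fnv wpaw nfn
Hunk 3: at line 9 remove [deg,fnv] add [dwp] -> 13 lines: eal lve izo zsz czn apv izn fqbln tjvxo pirel dwp wpaw nfn
Hunk 4: at line 8 remove [tjvxo] add [kijif,kqi] -> 14 lines: eal lve izo zsz czn apv izn fqbln kijif kqi pirel dwp wpaw nfn
Hunk 5: at line 3 remove [zsz,czn,apv] add [aoah] -> 12 lines: eal lve izo aoah izn fqbln kijif kqi pirel dwp wpaw nfn

Answer: eal
lve
izo
aoah
izn
fqbln
kijif
kqi
pirel
dwp
wpaw
nfn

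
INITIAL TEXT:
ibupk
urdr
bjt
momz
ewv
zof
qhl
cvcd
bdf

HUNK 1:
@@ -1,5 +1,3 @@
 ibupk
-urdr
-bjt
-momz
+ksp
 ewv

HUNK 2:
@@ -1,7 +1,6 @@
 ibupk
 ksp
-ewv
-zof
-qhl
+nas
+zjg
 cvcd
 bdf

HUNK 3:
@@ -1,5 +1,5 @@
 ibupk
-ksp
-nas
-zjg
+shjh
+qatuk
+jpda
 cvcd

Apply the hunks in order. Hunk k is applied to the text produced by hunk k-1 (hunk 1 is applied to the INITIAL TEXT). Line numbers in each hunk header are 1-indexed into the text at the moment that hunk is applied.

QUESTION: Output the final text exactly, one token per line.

Hunk 1: at line 1 remove [urdr,bjt,momz] add [ksp] -> 7 lines: ibupk ksp ewv zof qhl cvcd bdf
Hunk 2: at line 1 remove [ewv,zof,qhl] add [nas,zjg] -> 6 lines: ibupk ksp nas zjg cvcd bdf
Hunk 3: at line 1 remove [ksp,nas,zjg] add [shjh,qatuk,jpda] -> 6 lines: ibupk shjh qatuk jpda cvcd bdf

Answer: ibupk
shjh
qatuk
jpda
cvcd
bdf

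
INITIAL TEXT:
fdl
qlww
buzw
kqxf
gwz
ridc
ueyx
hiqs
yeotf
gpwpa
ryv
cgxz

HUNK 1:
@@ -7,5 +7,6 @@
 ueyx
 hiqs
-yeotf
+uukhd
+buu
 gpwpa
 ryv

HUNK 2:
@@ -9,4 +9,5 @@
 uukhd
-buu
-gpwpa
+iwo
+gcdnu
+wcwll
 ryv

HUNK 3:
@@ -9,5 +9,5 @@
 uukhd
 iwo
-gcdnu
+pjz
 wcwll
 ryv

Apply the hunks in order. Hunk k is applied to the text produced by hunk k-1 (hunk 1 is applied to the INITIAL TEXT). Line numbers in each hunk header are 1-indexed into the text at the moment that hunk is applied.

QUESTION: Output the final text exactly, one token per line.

Hunk 1: at line 7 remove [yeotf] add [uukhd,buu] -> 13 lines: fdl qlww buzw kqxf gwz ridc ueyx hiqs uukhd buu gpwpa ryv cgxz
Hunk 2: at line 9 remove [buu,gpwpa] add [iwo,gcdnu,wcwll] -> 14 lines: fdl qlww buzw kqxf gwz ridc ueyx hiqs uukhd iwo gcdnu wcwll ryv cgxz
Hunk 3: at line 9 remove [gcdnu] add [pjz] -> 14 lines: fdl qlww buzw kqxf gwz ridc ueyx hiqs uukhd iwo pjz wcwll ryv cgxz

Answer: fdl
qlww
buzw
kqxf
gwz
ridc
ueyx
hiqs
uukhd
iwo
pjz
wcwll
ryv
cgxz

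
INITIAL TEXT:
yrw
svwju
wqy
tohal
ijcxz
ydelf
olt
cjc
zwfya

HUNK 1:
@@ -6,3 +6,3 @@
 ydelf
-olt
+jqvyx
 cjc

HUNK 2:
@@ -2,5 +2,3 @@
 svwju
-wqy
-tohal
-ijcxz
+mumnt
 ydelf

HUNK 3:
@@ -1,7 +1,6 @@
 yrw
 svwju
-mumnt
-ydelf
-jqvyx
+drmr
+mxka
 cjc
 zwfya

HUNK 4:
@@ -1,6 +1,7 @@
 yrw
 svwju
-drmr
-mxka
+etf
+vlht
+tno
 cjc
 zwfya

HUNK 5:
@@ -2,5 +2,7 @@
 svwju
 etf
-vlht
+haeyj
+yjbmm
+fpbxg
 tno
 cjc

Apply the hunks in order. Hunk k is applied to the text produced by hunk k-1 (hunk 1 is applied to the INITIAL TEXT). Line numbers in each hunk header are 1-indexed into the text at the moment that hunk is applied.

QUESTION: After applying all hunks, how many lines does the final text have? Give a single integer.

Answer: 9

Derivation:
Hunk 1: at line 6 remove [olt] add [jqvyx] -> 9 lines: yrw svwju wqy tohal ijcxz ydelf jqvyx cjc zwfya
Hunk 2: at line 2 remove [wqy,tohal,ijcxz] add [mumnt] -> 7 lines: yrw svwju mumnt ydelf jqvyx cjc zwfya
Hunk 3: at line 1 remove [mumnt,ydelf,jqvyx] add [drmr,mxka] -> 6 lines: yrw svwju drmr mxka cjc zwfya
Hunk 4: at line 1 remove [drmr,mxka] add [etf,vlht,tno] -> 7 lines: yrw svwju etf vlht tno cjc zwfya
Hunk 5: at line 2 remove [vlht] add [haeyj,yjbmm,fpbxg] -> 9 lines: yrw svwju etf haeyj yjbmm fpbxg tno cjc zwfya
Final line count: 9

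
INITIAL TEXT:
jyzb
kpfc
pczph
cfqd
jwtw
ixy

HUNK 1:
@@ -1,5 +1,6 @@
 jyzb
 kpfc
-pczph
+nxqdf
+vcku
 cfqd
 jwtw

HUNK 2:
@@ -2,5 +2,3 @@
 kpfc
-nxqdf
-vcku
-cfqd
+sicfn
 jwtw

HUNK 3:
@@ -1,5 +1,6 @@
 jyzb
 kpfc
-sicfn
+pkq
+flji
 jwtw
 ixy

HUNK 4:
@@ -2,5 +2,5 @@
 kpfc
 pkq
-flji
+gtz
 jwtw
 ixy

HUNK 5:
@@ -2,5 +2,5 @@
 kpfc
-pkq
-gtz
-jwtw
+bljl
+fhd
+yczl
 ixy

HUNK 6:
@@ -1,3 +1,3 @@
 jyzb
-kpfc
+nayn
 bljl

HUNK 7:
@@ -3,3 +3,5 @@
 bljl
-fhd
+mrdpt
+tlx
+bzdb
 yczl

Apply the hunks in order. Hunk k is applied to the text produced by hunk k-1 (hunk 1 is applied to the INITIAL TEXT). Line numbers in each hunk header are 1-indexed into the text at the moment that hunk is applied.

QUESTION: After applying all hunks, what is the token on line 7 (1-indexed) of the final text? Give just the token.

Hunk 1: at line 1 remove [pczph] add [nxqdf,vcku] -> 7 lines: jyzb kpfc nxqdf vcku cfqd jwtw ixy
Hunk 2: at line 2 remove [nxqdf,vcku,cfqd] add [sicfn] -> 5 lines: jyzb kpfc sicfn jwtw ixy
Hunk 3: at line 1 remove [sicfn] add [pkq,flji] -> 6 lines: jyzb kpfc pkq flji jwtw ixy
Hunk 4: at line 2 remove [flji] add [gtz] -> 6 lines: jyzb kpfc pkq gtz jwtw ixy
Hunk 5: at line 2 remove [pkq,gtz,jwtw] add [bljl,fhd,yczl] -> 6 lines: jyzb kpfc bljl fhd yczl ixy
Hunk 6: at line 1 remove [kpfc] add [nayn] -> 6 lines: jyzb nayn bljl fhd yczl ixy
Hunk 7: at line 3 remove [fhd] add [mrdpt,tlx,bzdb] -> 8 lines: jyzb nayn bljl mrdpt tlx bzdb yczl ixy
Final line 7: yczl

Answer: yczl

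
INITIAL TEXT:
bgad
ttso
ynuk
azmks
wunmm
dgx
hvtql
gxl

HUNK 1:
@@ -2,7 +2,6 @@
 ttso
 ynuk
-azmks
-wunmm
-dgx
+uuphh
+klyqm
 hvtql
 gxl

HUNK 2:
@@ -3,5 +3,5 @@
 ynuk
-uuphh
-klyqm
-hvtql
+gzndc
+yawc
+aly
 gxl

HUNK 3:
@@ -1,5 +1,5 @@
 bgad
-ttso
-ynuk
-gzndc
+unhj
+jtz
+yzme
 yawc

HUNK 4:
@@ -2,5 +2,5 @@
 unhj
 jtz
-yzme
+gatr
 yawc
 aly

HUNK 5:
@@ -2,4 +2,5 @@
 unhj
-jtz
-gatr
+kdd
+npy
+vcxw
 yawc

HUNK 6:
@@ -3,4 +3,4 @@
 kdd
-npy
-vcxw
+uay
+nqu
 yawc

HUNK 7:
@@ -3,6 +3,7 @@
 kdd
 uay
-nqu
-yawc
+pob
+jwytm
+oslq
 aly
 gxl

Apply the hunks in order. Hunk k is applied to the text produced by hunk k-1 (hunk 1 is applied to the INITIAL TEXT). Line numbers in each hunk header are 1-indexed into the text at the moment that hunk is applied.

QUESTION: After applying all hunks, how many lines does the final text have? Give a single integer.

Answer: 9

Derivation:
Hunk 1: at line 2 remove [azmks,wunmm,dgx] add [uuphh,klyqm] -> 7 lines: bgad ttso ynuk uuphh klyqm hvtql gxl
Hunk 2: at line 3 remove [uuphh,klyqm,hvtql] add [gzndc,yawc,aly] -> 7 lines: bgad ttso ynuk gzndc yawc aly gxl
Hunk 3: at line 1 remove [ttso,ynuk,gzndc] add [unhj,jtz,yzme] -> 7 lines: bgad unhj jtz yzme yawc aly gxl
Hunk 4: at line 2 remove [yzme] add [gatr] -> 7 lines: bgad unhj jtz gatr yawc aly gxl
Hunk 5: at line 2 remove [jtz,gatr] add [kdd,npy,vcxw] -> 8 lines: bgad unhj kdd npy vcxw yawc aly gxl
Hunk 6: at line 3 remove [npy,vcxw] add [uay,nqu] -> 8 lines: bgad unhj kdd uay nqu yawc aly gxl
Hunk 7: at line 3 remove [nqu,yawc] add [pob,jwytm,oslq] -> 9 lines: bgad unhj kdd uay pob jwytm oslq aly gxl
Final line count: 9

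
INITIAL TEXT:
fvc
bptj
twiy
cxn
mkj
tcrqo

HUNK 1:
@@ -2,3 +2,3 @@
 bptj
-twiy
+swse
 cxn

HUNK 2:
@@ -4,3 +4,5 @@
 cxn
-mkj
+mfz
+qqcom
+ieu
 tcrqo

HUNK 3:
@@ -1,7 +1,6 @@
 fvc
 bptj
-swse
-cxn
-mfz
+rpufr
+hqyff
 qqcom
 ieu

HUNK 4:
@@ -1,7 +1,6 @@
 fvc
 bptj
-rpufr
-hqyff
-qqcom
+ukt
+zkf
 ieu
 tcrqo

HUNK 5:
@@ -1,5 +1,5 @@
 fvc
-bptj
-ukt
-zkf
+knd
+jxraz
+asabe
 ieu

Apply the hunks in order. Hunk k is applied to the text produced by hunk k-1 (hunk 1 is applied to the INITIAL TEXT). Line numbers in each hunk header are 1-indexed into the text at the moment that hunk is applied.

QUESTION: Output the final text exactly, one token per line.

Hunk 1: at line 2 remove [twiy] add [swse] -> 6 lines: fvc bptj swse cxn mkj tcrqo
Hunk 2: at line 4 remove [mkj] add [mfz,qqcom,ieu] -> 8 lines: fvc bptj swse cxn mfz qqcom ieu tcrqo
Hunk 3: at line 1 remove [swse,cxn,mfz] add [rpufr,hqyff] -> 7 lines: fvc bptj rpufr hqyff qqcom ieu tcrqo
Hunk 4: at line 1 remove [rpufr,hqyff,qqcom] add [ukt,zkf] -> 6 lines: fvc bptj ukt zkf ieu tcrqo
Hunk 5: at line 1 remove [bptj,ukt,zkf] add [knd,jxraz,asabe] -> 6 lines: fvc knd jxraz asabe ieu tcrqo

Answer: fvc
knd
jxraz
asabe
ieu
tcrqo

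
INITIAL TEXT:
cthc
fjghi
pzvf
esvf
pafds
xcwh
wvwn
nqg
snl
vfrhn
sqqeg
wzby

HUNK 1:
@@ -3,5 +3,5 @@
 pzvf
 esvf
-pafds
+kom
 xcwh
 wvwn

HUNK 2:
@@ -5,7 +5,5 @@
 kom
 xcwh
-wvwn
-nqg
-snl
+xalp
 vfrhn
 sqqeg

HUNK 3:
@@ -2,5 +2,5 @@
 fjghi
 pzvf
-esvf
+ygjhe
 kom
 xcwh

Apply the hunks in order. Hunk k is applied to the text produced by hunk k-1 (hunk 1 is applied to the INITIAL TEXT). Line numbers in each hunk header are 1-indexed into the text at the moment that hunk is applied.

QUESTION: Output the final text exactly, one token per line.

Answer: cthc
fjghi
pzvf
ygjhe
kom
xcwh
xalp
vfrhn
sqqeg
wzby

Derivation:
Hunk 1: at line 3 remove [pafds] add [kom] -> 12 lines: cthc fjghi pzvf esvf kom xcwh wvwn nqg snl vfrhn sqqeg wzby
Hunk 2: at line 5 remove [wvwn,nqg,snl] add [xalp] -> 10 lines: cthc fjghi pzvf esvf kom xcwh xalp vfrhn sqqeg wzby
Hunk 3: at line 2 remove [esvf] add [ygjhe] -> 10 lines: cthc fjghi pzvf ygjhe kom xcwh xalp vfrhn sqqeg wzby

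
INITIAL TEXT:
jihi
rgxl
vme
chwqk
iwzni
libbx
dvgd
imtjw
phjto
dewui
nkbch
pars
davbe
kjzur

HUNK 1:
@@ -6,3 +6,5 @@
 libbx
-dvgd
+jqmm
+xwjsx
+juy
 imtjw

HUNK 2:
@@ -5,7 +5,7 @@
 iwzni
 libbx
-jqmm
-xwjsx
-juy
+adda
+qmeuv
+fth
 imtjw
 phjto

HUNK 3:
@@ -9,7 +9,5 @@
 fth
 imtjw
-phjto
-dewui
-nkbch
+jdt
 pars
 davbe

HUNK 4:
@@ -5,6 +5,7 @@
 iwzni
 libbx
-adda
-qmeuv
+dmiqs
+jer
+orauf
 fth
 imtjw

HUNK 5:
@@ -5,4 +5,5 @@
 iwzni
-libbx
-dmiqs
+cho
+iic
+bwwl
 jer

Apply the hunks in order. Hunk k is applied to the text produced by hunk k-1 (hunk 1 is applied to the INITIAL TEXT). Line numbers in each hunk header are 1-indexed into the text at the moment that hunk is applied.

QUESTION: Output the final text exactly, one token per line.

Answer: jihi
rgxl
vme
chwqk
iwzni
cho
iic
bwwl
jer
orauf
fth
imtjw
jdt
pars
davbe
kjzur

Derivation:
Hunk 1: at line 6 remove [dvgd] add [jqmm,xwjsx,juy] -> 16 lines: jihi rgxl vme chwqk iwzni libbx jqmm xwjsx juy imtjw phjto dewui nkbch pars davbe kjzur
Hunk 2: at line 5 remove [jqmm,xwjsx,juy] add [adda,qmeuv,fth] -> 16 lines: jihi rgxl vme chwqk iwzni libbx adda qmeuv fth imtjw phjto dewui nkbch pars davbe kjzur
Hunk 3: at line 9 remove [phjto,dewui,nkbch] add [jdt] -> 14 lines: jihi rgxl vme chwqk iwzni libbx adda qmeuv fth imtjw jdt pars davbe kjzur
Hunk 4: at line 5 remove [adda,qmeuv] add [dmiqs,jer,orauf] -> 15 lines: jihi rgxl vme chwqk iwzni libbx dmiqs jer orauf fth imtjw jdt pars davbe kjzur
Hunk 5: at line 5 remove [libbx,dmiqs] add [cho,iic,bwwl] -> 16 lines: jihi rgxl vme chwqk iwzni cho iic bwwl jer orauf fth imtjw jdt pars davbe kjzur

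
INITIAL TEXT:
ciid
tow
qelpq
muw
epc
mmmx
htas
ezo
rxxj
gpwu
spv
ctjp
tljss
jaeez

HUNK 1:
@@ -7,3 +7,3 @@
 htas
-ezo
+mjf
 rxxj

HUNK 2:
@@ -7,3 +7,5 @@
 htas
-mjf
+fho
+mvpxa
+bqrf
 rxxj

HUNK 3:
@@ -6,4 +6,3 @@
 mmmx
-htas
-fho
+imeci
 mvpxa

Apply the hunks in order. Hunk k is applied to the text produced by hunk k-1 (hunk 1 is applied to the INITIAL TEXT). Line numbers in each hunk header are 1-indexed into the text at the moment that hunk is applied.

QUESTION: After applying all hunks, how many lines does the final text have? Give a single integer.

Answer: 15

Derivation:
Hunk 1: at line 7 remove [ezo] add [mjf] -> 14 lines: ciid tow qelpq muw epc mmmx htas mjf rxxj gpwu spv ctjp tljss jaeez
Hunk 2: at line 7 remove [mjf] add [fho,mvpxa,bqrf] -> 16 lines: ciid tow qelpq muw epc mmmx htas fho mvpxa bqrf rxxj gpwu spv ctjp tljss jaeez
Hunk 3: at line 6 remove [htas,fho] add [imeci] -> 15 lines: ciid tow qelpq muw epc mmmx imeci mvpxa bqrf rxxj gpwu spv ctjp tljss jaeez
Final line count: 15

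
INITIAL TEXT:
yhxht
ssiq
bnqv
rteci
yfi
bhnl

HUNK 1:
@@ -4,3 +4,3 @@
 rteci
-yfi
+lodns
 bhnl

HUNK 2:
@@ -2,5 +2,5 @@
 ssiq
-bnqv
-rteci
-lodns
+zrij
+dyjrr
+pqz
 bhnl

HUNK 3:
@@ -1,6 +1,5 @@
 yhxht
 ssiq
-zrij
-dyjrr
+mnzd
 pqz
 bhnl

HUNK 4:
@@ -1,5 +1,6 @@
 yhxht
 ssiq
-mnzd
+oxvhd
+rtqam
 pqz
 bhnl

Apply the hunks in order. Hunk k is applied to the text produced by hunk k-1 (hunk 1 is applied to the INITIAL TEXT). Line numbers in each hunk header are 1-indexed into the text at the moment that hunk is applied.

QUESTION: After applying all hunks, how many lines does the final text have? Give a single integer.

Answer: 6

Derivation:
Hunk 1: at line 4 remove [yfi] add [lodns] -> 6 lines: yhxht ssiq bnqv rteci lodns bhnl
Hunk 2: at line 2 remove [bnqv,rteci,lodns] add [zrij,dyjrr,pqz] -> 6 lines: yhxht ssiq zrij dyjrr pqz bhnl
Hunk 3: at line 1 remove [zrij,dyjrr] add [mnzd] -> 5 lines: yhxht ssiq mnzd pqz bhnl
Hunk 4: at line 1 remove [mnzd] add [oxvhd,rtqam] -> 6 lines: yhxht ssiq oxvhd rtqam pqz bhnl
Final line count: 6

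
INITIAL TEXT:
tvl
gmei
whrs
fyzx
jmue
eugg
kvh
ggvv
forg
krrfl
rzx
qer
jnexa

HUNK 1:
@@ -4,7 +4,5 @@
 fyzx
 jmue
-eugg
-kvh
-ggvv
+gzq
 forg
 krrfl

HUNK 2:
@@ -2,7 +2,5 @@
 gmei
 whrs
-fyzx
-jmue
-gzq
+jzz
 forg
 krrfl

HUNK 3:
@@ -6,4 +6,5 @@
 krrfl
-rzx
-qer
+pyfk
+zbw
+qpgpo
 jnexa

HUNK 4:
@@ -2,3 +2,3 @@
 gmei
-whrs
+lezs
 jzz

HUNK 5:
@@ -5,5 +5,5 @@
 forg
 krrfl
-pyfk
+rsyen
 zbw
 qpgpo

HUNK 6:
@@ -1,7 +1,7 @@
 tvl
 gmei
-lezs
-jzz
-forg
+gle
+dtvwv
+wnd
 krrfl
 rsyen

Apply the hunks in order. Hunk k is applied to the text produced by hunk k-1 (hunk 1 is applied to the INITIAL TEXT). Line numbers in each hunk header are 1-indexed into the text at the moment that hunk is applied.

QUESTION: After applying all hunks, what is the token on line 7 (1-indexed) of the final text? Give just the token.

Hunk 1: at line 4 remove [eugg,kvh,ggvv] add [gzq] -> 11 lines: tvl gmei whrs fyzx jmue gzq forg krrfl rzx qer jnexa
Hunk 2: at line 2 remove [fyzx,jmue,gzq] add [jzz] -> 9 lines: tvl gmei whrs jzz forg krrfl rzx qer jnexa
Hunk 3: at line 6 remove [rzx,qer] add [pyfk,zbw,qpgpo] -> 10 lines: tvl gmei whrs jzz forg krrfl pyfk zbw qpgpo jnexa
Hunk 4: at line 2 remove [whrs] add [lezs] -> 10 lines: tvl gmei lezs jzz forg krrfl pyfk zbw qpgpo jnexa
Hunk 5: at line 5 remove [pyfk] add [rsyen] -> 10 lines: tvl gmei lezs jzz forg krrfl rsyen zbw qpgpo jnexa
Hunk 6: at line 1 remove [lezs,jzz,forg] add [gle,dtvwv,wnd] -> 10 lines: tvl gmei gle dtvwv wnd krrfl rsyen zbw qpgpo jnexa
Final line 7: rsyen

Answer: rsyen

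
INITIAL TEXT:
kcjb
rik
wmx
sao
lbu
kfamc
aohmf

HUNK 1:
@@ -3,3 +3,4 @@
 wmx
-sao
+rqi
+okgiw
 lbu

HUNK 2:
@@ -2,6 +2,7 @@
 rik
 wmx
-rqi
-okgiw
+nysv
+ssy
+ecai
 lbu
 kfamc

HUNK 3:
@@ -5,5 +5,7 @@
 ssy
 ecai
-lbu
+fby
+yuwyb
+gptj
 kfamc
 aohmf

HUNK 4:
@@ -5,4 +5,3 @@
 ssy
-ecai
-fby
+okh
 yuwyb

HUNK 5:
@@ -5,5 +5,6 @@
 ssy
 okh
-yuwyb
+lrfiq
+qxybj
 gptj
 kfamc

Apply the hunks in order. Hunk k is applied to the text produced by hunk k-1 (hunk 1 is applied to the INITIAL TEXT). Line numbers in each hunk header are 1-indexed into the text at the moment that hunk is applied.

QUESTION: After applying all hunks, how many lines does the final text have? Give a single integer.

Answer: 11

Derivation:
Hunk 1: at line 3 remove [sao] add [rqi,okgiw] -> 8 lines: kcjb rik wmx rqi okgiw lbu kfamc aohmf
Hunk 2: at line 2 remove [rqi,okgiw] add [nysv,ssy,ecai] -> 9 lines: kcjb rik wmx nysv ssy ecai lbu kfamc aohmf
Hunk 3: at line 5 remove [lbu] add [fby,yuwyb,gptj] -> 11 lines: kcjb rik wmx nysv ssy ecai fby yuwyb gptj kfamc aohmf
Hunk 4: at line 5 remove [ecai,fby] add [okh] -> 10 lines: kcjb rik wmx nysv ssy okh yuwyb gptj kfamc aohmf
Hunk 5: at line 5 remove [yuwyb] add [lrfiq,qxybj] -> 11 lines: kcjb rik wmx nysv ssy okh lrfiq qxybj gptj kfamc aohmf
Final line count: 11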